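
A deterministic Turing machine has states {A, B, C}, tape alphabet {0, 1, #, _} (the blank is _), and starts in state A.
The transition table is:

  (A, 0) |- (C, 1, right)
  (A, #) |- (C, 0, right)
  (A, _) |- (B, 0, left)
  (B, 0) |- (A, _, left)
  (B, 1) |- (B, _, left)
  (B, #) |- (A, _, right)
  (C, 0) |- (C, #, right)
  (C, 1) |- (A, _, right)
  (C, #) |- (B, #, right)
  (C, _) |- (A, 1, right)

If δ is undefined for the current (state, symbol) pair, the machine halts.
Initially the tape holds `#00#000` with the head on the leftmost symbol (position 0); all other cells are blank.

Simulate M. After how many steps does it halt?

14

A | [#]00#000__   read # → write 0, move right, go to C
C | 0[0]0#000__   read 0 → write #, move right, go to C
C | 0#[0]#000__   read 0 → write #, move right, go to C
C | 0##[#]000__   read # → write #, move right, go to B
B | 0###[0]00__   read 0 → write _, move left, go to A
A | 0##[#]_00__   read # → write 0, move right, go to C
C | 0##0[_]00__   read _ → write 1, move right, go to A
A | 0##01[0]0__   read 0 → write 1, move right, go to C
C | 0##011[0]__   read 0 → write #, move right, go to C
C | 0##011#[_]_   read _ → write 1, move right, go to A
A | 0##011#1[_]   read _ → write 0, move left, go to B
B | 0##011#[1]0   read 1 → write _, move left, go to B
B | 0##011[#]_0   read # → write _, move right, go to A
A | 0##011_[_]0   read _ → write 0, move left, go to B
B | 0##011[_]00
M halts after 14 transitions.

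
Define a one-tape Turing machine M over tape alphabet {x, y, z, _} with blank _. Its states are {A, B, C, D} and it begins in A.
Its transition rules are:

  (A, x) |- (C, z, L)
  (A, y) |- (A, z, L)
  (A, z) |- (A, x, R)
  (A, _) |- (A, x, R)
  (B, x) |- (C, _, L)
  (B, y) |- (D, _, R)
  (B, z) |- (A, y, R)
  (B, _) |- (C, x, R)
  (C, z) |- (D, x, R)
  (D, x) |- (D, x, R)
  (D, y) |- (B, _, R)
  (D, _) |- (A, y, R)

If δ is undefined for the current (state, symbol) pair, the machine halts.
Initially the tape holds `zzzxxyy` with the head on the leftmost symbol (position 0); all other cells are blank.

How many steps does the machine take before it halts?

state=A head=0 tape=[z]zzxxyy   (A,z)→(A,x,R)
state=A head=1 tape=x[z]zxxyy   (A,z)→(A,x,R)
state=A head=2 tape=xx[z]xxyy   (A,z)→(A,x,R)
state=A head=3 tape=xxx[x]xyy   (A,x)→(C,z,L)
state=C head=2 tape=xx[x]zxyy
M halts after 4 transitions.

4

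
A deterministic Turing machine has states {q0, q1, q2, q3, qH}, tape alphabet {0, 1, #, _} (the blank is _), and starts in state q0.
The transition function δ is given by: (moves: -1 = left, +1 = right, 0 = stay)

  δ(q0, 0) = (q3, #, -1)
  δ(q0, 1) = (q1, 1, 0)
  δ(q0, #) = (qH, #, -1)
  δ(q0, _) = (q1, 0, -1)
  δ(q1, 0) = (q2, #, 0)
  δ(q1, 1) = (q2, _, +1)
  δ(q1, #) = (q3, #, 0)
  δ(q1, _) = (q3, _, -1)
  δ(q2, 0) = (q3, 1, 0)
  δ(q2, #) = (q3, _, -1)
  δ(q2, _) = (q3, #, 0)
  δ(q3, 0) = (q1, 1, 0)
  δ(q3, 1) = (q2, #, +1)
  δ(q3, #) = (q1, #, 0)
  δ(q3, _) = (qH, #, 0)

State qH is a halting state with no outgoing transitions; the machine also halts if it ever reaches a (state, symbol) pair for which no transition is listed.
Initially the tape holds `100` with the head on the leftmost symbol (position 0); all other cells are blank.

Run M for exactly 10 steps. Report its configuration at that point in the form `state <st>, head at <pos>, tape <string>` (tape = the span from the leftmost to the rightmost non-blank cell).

q0 | [1]00_   read 1 → write 1, move 0, go to q1
q1 | [1]00_   read 1 → write _, move +1, go to q2
q2 | _[0]0_   read 0 → write 1, move 0, go to q3
q3 | _[1]0_   read 1 → write #, move +1, go to q2
q2 | _#[0]_   read 0 → write 1, move 0, go to q3
q3 | _#[1]_   read 1 → write #, move +1, go to q2
q2 | _##[_]   read _ → write #, move 0, go to q3
q3 | _##[#]   read # → write #, move 0, go to q1
q1 | _##[#]   read # → write #, move 0, go to q3
q3 | _##[#]   read # → write #, move 0, go to q1
q1 | _##[#]
After 10 steps: state q1, head at 3, tape ###.

state q1, head at 3, tape ###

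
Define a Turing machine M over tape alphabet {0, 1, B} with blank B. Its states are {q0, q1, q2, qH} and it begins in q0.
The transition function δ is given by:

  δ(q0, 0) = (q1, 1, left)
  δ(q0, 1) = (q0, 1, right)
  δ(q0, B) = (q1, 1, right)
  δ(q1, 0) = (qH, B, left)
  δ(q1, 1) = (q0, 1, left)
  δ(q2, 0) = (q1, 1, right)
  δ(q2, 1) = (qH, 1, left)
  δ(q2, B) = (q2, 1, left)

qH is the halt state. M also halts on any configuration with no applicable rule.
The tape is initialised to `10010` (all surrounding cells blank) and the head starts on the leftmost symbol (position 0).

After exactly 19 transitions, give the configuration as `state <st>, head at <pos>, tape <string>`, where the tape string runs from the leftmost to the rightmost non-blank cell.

state q0, head at 5, tape 111111

q0 | B[1]0010B   read 1 → write 1, move right, go to q0
q0 | B1[0]010B   read 0 → write 1, move left, go to q1
q1 | B[1]1010B   read 1 → write 1, move left, go to q0
q0 | [B]11010B   read B → write 1, move right, go to q1
q1 | 1[1]1010B   read 1 → write 1, move left, go to q0
q0 | [1]11010B   read 1 → write 1, move right, go to q0
q0 | 1[1]1010B   read 1 → write 1, move right, go to q0
q0 | 11[1]010B   read 1 → write 1, move right, go to q0
q0 | 111[0]10B   read 0 → write 1, move left, go to q1
q1 | 11[1]110B   read 1 → write 1, move left, go to q0
q0 | 1[1]1110B   read 1 → write 1, move right, go to q0
q0 | 11[1]110B   read 1 → write 1, move right, go to q0
q0 | 111[1]10B   read 1 → write 1, move right, go to q0
q0 | 1111[1]0B   read 1 → write 1, move right, go to q0
q0 | 11111[0]B   read 0 → write 1, move left, go to q1
q1 | 1111[1]1B   read 1 → write 1, move left, go to q0
q0 | 111[1]11B   read 1 → write 1, move right, go to q0
q0 | 1111[1]1B   read 1 → write 1, move right, go to q0
q0 | 11111[1]B   read 1 → write 1, move right, go to q0
q0 | 111111[B]
After 19 steps: state q0, head at 5, tape 111111.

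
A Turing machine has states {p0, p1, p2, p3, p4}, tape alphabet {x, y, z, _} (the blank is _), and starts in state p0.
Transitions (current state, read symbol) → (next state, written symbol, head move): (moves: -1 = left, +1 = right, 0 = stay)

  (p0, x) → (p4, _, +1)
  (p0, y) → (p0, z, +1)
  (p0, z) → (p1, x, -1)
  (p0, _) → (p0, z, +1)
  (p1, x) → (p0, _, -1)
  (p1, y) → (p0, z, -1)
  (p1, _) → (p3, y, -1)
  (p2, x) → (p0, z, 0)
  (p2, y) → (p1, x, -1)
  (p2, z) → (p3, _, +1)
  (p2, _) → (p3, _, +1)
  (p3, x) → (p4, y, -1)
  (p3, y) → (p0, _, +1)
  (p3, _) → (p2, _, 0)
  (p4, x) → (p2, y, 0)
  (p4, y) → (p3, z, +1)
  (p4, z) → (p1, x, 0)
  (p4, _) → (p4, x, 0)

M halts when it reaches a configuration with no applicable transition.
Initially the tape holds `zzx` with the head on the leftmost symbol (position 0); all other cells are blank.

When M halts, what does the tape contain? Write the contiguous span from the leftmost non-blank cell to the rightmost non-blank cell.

zzyx

state=p0 head=0 tape=__[z]zx_   (p0,z)→(p1,x,-1)
state=p1 head=-1 tape=_[_]xzx_   (p1,_)→(p3,y,-1)
state=p3 head=-2 tape=[_]yxzx_   (p3,_)→(p2,_,0)
state=p2 head=-2 tape=[_]yxzx_   (p2,_)→(p3,_,+1)
state=p3 head=-1 tape=_[y]xzx_   (p3,y)→(p0,_,+1)
state=p0 head=0 tape=__[x]zx_   (p0,x)→(p4,_,+1)
state=p4 head=1 tape=___[z]x_   (p4,z)→(p1,x,0)
state=p1 head=1 tape=___[x]x_   (p1,x)→(p0,_,-1)
state=p0 head=0 tape=__[_]_x_   (p0,_)→(p0,z,+1)
state=p0 head=1 tape=__z[_]x_   (p0,_)→(p0,z,+1)
state=p0 head=2 tape=__zz[x]_   (p0,x)→(p4,_,+1)
state=p4 head=3 tape=__zz_[_]   (p4,_)→(p4,x,0)
state=p4 head=3 tape=__zz_[x]   (p4,x)→(p2,y,0)
state=p2 head=3 tape=__zz_[y]   (p2,y)→(p1,x,-1)
state=p1 head=2 tape=__zz[_]x   (p1,_)→(p3,y,-1)
state=p3 head=1 tape=__z[z]yx
The non-blank tape span at halt is zzyx.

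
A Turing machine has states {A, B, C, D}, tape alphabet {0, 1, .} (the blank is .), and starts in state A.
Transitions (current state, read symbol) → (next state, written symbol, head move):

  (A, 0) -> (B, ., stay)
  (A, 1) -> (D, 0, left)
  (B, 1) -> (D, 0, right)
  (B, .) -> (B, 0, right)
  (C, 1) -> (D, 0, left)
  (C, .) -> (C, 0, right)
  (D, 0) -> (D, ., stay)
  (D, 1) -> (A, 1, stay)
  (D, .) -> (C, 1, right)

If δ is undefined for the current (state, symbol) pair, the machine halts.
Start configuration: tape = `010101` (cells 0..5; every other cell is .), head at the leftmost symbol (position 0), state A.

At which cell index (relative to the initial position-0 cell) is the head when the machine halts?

state=A head=0 tape=[0]10101   (A,0)→(B,.,stay)
state=B head=0 tape=[.]10101   (B,.)→(B,0,right)
state=B head=1 tape=0[1]0101   (B,1)→(D,0,right)
state=D head=2 tape=00[0]101   (D,0)→(D,.,stay)
state=D head=2 tape=00[.]101   (D,.)→(C,1,right)
state=C head=3 tape=001[1]01   (C,1)→(D,0,left)
state=D head=2 tape=00[1]001   (D,1)→(A,1,stay)
state=A head=2 tape=00[1]001   (A,1)→(D,0,left)
state=D head=1 tape=0[0]0001   (D,0)→(D,.,stay)
state=D head=1 tape=0[.]0001   (D,.)→(C,1,right)
state=C head=2 tape=01[0]001
At halt the head is at cell 2.

2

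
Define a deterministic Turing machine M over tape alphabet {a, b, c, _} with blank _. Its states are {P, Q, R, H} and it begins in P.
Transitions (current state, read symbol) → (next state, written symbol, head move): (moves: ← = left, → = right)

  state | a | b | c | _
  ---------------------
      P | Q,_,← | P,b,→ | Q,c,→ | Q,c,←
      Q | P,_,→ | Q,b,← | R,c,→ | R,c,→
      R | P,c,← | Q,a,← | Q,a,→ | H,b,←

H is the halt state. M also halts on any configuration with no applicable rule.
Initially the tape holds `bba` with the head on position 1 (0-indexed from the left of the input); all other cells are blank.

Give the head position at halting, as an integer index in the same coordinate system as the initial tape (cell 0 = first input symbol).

1

P | _b[b]a   read b → write b, move →, go to P
P | _bb[a]   read a → write _, move ←, go to Q
Q | _b[b]_   read b → write b, move ←, go to Q
Q | _[b]b_   read b → write b, move ←, go to Q
Q | [_]bb_   read _ → write c, move →, go to R
R | c[b]b_   read b → write a, move ←, go to Q
Q | [c]ab_   read c → write c, move →, go to R
R | c[a]b_   read a → write c, move ←, go to P
P | [c]cb_   read c → write c, move →, go to Q
Q | c[c]b_   read c → write c, move →, go to R
R | cc[b]_   read b → write a, move ←, go to Q
Q | c[c]a_   read c → write c, move →, go to R
R | cc[a]_   read a → write c, move ←, go to P
P | c[c]c_   read c → write c, move →, go to Q
Q | cc[c]_   read c → write c, move →, go to R
R | ccc[_]   read _ → write b, move ←, go to H
H | cc[c]b
At halt the head is at cell 1.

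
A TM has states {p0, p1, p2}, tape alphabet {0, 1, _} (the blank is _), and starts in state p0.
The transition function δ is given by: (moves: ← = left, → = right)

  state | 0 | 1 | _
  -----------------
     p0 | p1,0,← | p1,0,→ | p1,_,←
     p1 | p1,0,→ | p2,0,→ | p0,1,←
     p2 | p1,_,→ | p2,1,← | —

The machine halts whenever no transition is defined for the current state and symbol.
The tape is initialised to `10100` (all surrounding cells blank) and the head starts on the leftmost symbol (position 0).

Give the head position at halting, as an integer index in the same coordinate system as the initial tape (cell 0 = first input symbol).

state=p0 head=0 tape=[1]0100__   (p0,1)→(p1,0,→)
state=p1 head=1 tape=0[0]100__   (p1,0)→(p1,0,→)
state=p1 head=2 tape=00[1]00__   (p1,1)→(p2,0,→)
state=p2 head=3 tape=000[0]0__   (p2,0)→(p1,_,→)
state=p1 head=4 tape=000_[0]__   (p1,0)→(p1,0,→)
state=p1 head=5 tape=000_0[_]_   (p1,_)→(p0,1,←)
state=p0 head=4 tape=000_[0]1_   (p0,0)→(p1,0,←)
state=p1 head=3 tape=000[_]01_   (p1,_)→(p0,1,←)
state=p0 head=2 tape=00[0]101_   (p0,0)→(p1,0,←)
state=p1 head=1 tape=0[0]0101_   (p1,0)→(p1,0,→)
state=p1 head=2 tape=00[0]101_   (p1,0)→(p1,0,→)
state=p1 head=3 tape=000[1]01_   (p1,1)→(p2,0,→)
state=p2 head=4 tape=0000[0]1_   (p2,0)→(p1,_,→)
state=p1 head=5 tape=0000_[1]_   (p1,1)→(p2,0,→)
state=p2 head=6 tape=0000_0[_]
At halt the head is at cell 6.

6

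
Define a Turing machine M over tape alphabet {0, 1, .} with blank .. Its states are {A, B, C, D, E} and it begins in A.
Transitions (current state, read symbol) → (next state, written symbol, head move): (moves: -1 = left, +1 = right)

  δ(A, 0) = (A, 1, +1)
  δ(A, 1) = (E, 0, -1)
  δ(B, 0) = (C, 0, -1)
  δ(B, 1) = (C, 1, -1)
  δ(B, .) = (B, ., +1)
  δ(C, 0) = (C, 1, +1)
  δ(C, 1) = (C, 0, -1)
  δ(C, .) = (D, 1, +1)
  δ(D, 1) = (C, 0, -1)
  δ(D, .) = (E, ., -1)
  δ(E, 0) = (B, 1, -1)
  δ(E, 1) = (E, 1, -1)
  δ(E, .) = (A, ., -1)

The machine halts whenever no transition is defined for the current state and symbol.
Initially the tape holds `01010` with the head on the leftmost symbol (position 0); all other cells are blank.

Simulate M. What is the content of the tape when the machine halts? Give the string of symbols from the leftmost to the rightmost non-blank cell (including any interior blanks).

A | ..[0]1010   read 0 → write 1, move +1, go to A
A | ..1[1]010   read 1 → write 0, move -1, go to E
E | ..[1]0010   read 1 → write 1, move -1, go to E
E | .[.]10010   read . → write ., move -1, go to A
A | [.].10010
The non-blank tape span at halt is 10010.

10010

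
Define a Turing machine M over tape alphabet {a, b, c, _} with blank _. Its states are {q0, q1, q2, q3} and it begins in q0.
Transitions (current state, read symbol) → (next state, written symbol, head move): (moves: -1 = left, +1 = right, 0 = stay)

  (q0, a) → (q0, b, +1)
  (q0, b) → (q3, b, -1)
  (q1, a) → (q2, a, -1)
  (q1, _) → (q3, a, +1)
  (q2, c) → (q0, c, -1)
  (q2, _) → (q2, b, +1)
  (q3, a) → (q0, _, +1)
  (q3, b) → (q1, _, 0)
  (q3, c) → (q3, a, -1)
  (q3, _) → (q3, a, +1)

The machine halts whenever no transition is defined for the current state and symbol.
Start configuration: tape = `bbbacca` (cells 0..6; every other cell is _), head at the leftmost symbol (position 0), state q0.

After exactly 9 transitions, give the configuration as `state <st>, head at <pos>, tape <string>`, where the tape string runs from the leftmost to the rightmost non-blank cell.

state q0, head at 4, tape aaaa_cca

q0 | _[b]bbacca   read b → write b, move -1, go to q3
q3 | [_]bbbacca   read _ → write a, move +1, go to q3
q3 | a[b]bbacca   read b → write _, move 0, go to q1
q1 | a[_]bbacca   read _ → write a, move +1, go to q3
q3 | aa[b]bacca   read b → write _, move 0, go to q1
q1 | aa[_]bacca   read _ → write a, move +1, go to q3
q3 | aaa[b]acca   read b → write _, move 0, go to q1
q1 | aaa[_]acca   read _ → write a, move +1, go to q3
q3 | aaaa[a]cca   read a → write _, move +1, go to q0
q0 | aaaa_[c]ca
After 9 steps: state q0, head at 4, tape aaaa_cca.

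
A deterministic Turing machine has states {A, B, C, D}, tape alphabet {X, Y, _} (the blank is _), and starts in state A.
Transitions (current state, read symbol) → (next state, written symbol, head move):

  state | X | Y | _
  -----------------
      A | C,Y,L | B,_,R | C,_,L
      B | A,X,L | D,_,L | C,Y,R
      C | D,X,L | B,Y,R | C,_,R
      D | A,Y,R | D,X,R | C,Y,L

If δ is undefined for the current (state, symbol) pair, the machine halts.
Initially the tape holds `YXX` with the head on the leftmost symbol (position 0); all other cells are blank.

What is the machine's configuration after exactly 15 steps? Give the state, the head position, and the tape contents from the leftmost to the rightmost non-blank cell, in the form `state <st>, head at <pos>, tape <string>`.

state C, head at 1, tape XX

state=A head=0 tape=_[Y]XX   (A,Y)→(B,_,R)
state=B head=1 tape=__[X]X   (B,X)→(A,X,L)
state=A head=0 tape=_[_]XX   (A,_)→(C,_,L)
state=C head=-1 tape=[_]_XX   (C,_)→(C,_,R)
state=C head=0 tape=_[_]XX   (C,_)→(C,_,R)
state=C head=1 tape=__[X]X   (C,X)→(D,X,L)
state=D head=0 tape=_[_]XX   (D,_)→(C,Y,L)
state=C head=-1 tape=[_]YXX   (C,_)→(C,_,R)
state=C head=0 tape=_[Y]XX   (C,Y)→(B,Y,R)
state=B head=1 tape=_Y[X]X   (B,X)→(A,X,L)
state=A head=0 tape=_[Y]XX   (A,Y)→(B,_,R)
state=B head=1 tape=__[X]X   (B,X)→(A,X,L)
state=A head=0 tape=_[_]XX   (A,_)→(C,_,L)
state=C head=-1 tape=[_]_XX   (C,_)→(C,_,R)
state=C head=0 tape=_[_]XX   (C,_)→(C,_,R)
state=C head=1 tape=__[X]X
After 15 steps: state C, head at 1, tape XX.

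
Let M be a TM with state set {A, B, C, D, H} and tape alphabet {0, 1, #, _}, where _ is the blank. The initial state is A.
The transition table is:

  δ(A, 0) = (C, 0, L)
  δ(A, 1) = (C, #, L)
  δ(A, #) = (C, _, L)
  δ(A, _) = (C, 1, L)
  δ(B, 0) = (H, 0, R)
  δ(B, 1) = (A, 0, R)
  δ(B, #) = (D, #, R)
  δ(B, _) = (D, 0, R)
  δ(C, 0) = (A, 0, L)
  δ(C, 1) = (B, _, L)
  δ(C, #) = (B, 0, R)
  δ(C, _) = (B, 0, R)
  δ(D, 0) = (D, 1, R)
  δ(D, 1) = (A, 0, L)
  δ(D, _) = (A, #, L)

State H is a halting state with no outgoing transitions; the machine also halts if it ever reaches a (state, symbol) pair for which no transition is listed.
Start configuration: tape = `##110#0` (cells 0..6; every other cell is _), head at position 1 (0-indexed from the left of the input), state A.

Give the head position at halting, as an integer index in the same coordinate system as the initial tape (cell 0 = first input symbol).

-1

state=A head=1 tape=___#[#]110#0   (A,#)→(C,_,L)
state=C head=0 tape=___[#]_110#0   (C,#)→(B,0,R)
state=B head=1 tape=___0[_]110#0   (B,_)→(D,0,R)
state=D head=2 tape=___00[1]10#0   (D,1)→(A,0,L)
state=A head=1 tape=___0[0]010#0   (A,0)→(C,0,L)
state=C head=0 tape=___[0]0010#0   (C,0)→(A,0,L)
state=A head=-1 tape=__[_]00010#0   (A,_)→(C,1,L)
state=C head=-2 tape=_[_]100010#0   (C,_)→(B,0,R)
state=B head=-1 tape=_0[1]00010#0   (B,1)→(A,0,R)
state=A head=0 tape=_00[0]0010#0   (A,0)→(C,0,L)
state=C head=-1 tape=_0[0]00010#0   (C,0)→(A,0,L)
state=A head=-2 tape=_[0]000010#0   (A,0)→(C,0,L)
state=C head=-3 tape=[_]0000010#0   (C,_)→(B,0,R)
state=B head=-2 tape=0[0]000010#0   (B,0)→(H,0,R)
state=H head=-1 tape=00[0]00010#0
At halt the head is at cell -1.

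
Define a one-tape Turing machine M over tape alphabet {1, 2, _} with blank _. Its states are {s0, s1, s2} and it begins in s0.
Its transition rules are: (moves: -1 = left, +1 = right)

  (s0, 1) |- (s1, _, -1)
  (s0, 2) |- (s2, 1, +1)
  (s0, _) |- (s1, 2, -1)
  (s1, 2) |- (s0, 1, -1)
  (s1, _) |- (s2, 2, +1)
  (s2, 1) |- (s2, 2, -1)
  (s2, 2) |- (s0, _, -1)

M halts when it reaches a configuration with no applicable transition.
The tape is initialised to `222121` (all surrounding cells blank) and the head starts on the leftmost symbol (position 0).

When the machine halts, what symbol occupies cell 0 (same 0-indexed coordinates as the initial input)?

_

s0 | _[2]22121   read 2 → write 1, move +1, go to s2
s2 | _1[2]2121   read 2 → write _, move -1, go to s0
s0 | _[1]_2121   read 1 → write _, move -1, go to s1
s1 | [_]__2121   read _ → write 2, move +1, go to s2
s2 | 2[_]_2121
Cell 0 holds _ when M halts.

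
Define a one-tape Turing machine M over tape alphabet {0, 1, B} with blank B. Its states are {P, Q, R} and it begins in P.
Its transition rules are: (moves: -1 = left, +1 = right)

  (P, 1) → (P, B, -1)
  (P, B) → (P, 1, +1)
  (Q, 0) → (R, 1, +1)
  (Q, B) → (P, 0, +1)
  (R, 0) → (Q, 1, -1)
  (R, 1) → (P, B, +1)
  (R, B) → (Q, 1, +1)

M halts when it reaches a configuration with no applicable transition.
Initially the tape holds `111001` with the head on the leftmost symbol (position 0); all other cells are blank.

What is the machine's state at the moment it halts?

P

state=P head=0 tape=BBB[1]11001   (P,1)→(P,B,-1)
state=P head=-1 tape=BB[B]B11001   (P,B)→(P,1,+1)
state=P head=0 tape=BB1[B]11001   (P,B)→(P,1,+1)
state=P head=1 tape=BB11[1]1001   (P,1)→(P,B,-1)
state=P head=0 tape=BB1[1]B1001   (P,1)→(P,B,-1)
state=P head=-1 tape=BB[1]BB1001   (P,1)→(P,B,-1)
state=P head=-2 tape=B[B]BBB1001   (P,B)→(P,1,+1)
state=P head=-1 tape=B1[B]BB1001   (P,B)→(P,1,+1)
state=P head=0 tape=B11[B]B1001   (P,B)→(P,1,+1)
state=P head=1 tape=B111[B]1001   (P,B)→(P,1,+1)
state=P head=2 tape=B1111[1]001   (P,1)→(P,B,-1)
state=P head=1 tape=B111[1]B001   (P,1)→(P,B,-1)
state=P head=0 tape=B11[1]BB001   (P,1)→(P,B,-1)
state=P head=-1 tape=B1[1]BBB001   (P,1)→(P,B,-1)
state=P head=-2 tape=B[1]BBBB001   (P,1)→(P,B,-1)
state=P head=-3 tape=[B]BBBBB001   (P,B)→(P,1,+1)
state=P head=-2 tape=1[B]BBBB001   (P,B)→(P,1,+1)
state=P head=-1 tape=11[B]BBB001   (P,B)→(P,1,+1)
state=P head=0 tape=111[B]BB001   (P,B)→(P,1,+1)
state=P head=1 tape=1111[B]B001   (P,B)→(P,1,+1)
state=P head=2 tape=11111[B]001   (P,B)→(P,1,+1)
state=P head=3 tape=111111[0]01
No transition is defined for (P, 0); M halts in state P.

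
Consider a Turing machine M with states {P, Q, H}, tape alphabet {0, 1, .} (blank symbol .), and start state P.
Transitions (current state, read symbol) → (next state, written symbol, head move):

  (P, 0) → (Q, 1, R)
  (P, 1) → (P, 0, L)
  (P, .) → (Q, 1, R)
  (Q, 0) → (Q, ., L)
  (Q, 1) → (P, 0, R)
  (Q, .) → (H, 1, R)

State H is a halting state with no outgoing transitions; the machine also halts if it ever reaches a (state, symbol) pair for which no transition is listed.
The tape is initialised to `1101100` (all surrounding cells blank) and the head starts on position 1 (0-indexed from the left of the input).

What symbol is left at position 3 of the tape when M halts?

P | .1[1]01100..   read 1 → write 0, move L, go to P
P | .[1]001100..   read 1 → write 0, move L, go to P
P | [.]0001100..   read . → write 1, move R, go to Q
Q | 1[0]001100..   read 0 → write ., move L, go to Q
Q | [1].001100..   read 1 → write 0, move R, go to P
P | 0[.]001100..   read . → write 1, move R, go to Q
Q | 01[0]01100..   read 0 → write ., move L, go to Q
Q | 0[1].01100..   read 1 → write 0, move R, go to P
P | 00[.]01100..   read . → write 1, move R, go to Q
Q | 001[0]1100..   read 0 → write ., move L, go to Q
Q | 00[1].1100..   read 1 → write 0, move R, go to P
P | 000[.]1100..   read . → write 1, move R, go to Q
Q | 0001[1]100..   read 1 → write 0, move R, go to P
P | 00010[1]00..   read 1 → write 0, move L, go to P
P | 0001[0]000..   read 0 → write 1, move R, go to Q
Q | 00011[0]00..   read 0 → write ., move L, go to Q
Q | 0001[1].00..   read 1 → write 0, move R, go to P
P | 00010[.]00..   read . → write 1, move R, go to Q
Q | 000101[0]0..   read 0 → write ., move L, go to Q
Q | 00010[1].0..   read 1 → write 0, move R, go to P
P | 000100[.]0..   read . → write 1, move R, go to Q
Q | 0001001[0]..   read 0 → write ., move L, go to Q
Q | 000100[1]...   read 1 → write 0, move R, go to P
P | 0001000[.]..   read . → write 1, move R, go to Q
Q | 00010001[.].   read . → write 1, move R, go to H
H | 000100011[.]
Cell 3 holds 0 when M halts.

0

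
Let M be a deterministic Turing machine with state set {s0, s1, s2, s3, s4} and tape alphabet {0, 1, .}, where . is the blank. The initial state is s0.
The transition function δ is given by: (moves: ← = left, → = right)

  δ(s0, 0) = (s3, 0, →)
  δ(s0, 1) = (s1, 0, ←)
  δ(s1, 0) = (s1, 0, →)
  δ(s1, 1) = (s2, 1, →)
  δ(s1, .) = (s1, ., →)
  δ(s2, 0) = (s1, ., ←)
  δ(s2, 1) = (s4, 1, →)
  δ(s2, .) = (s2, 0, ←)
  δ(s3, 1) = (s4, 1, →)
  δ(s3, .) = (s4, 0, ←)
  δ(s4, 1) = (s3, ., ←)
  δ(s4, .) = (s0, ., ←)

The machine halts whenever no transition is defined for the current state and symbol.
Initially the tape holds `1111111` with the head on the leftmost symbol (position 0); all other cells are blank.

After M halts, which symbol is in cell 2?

s0 | .[1]111111   read 1 → write 0, move ←, go to s1
s1 | [.]0111111   read . → write ., move →, go to s1
s1 | .[0]111111   read 0 → write 0, move →, go to s1
s1 | .0[1]11111   read 1 → write 1, move →, go to s2
s2 | .01[1]1111   read 1 → write 1, move →, go to s4
s4 | .011[1]111   read 1 → write ., move ←, go to s3
s3 | .01[1].111   read 1 → write 1, move →, go to s4
s4 | .011[.]111   read . → write ., move ←, go to s0
s0 | .01[1].111   read 1 → write 0, move ←, go to s1
s1 | .0[1]0.111   read 1 → write 1, move →, go to s2
s2 | .01[0].111   read 0 → write ., move ←, go to s1
s1 | .0[1]..111   read 1 → write 1, move →, go to s2
s2 | .01[.].111   read . → write 0, move ←, go to s2
s2 | .0[1]0.111   read 1 → write 1, move →, go to s4
s4 | .01[0].111
Cell 2 holds 0 when M halts.

0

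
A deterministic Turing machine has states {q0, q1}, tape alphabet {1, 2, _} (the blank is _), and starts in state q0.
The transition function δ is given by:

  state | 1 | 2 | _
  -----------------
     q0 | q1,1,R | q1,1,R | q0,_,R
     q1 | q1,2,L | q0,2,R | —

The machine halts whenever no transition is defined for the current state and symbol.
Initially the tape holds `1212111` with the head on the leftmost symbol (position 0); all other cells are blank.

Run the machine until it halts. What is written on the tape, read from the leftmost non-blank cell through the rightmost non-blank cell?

1212121

state=q0 head=0 tape=[1]212111_   (q0,1)→(q1,1,R)
state=q1 head=1 tape=1[2]12111_   (q1,2)→(q0,2,R)
state=q0 head=2 tape=12[1]2111_   (q0,1)→(q1,1,R)
state=q1 head=3 tape=121[2]111_   (q1,2)→(q0,2,R)
state=q0 head=4 tape=1212[1]11_   (q0,1)→(q1,1,R)
state=q1 head=5 tape=12121[1]1_   (q1,1)→(q1,2,L)
state=q1 head=4 tape=1212[1]21_   (q1,1)→(q1,2,L)
state=q1 head=3 tape=121[2]221_   (q1,2)→(q0,2,R)
state=q0 head=4 tape=1212[2]21_   (q0,2)→(q1,1,R)
state=q1 head=5 tape=12121[2]1_   (q1,2)→(q0,2,R)
state=q0 head=6 tape=121212[1]_   (q0,1)→(q1,1,R)
state=q1 head=7 tape=1212121[_]
The non-blank tape span at halt is 1212121.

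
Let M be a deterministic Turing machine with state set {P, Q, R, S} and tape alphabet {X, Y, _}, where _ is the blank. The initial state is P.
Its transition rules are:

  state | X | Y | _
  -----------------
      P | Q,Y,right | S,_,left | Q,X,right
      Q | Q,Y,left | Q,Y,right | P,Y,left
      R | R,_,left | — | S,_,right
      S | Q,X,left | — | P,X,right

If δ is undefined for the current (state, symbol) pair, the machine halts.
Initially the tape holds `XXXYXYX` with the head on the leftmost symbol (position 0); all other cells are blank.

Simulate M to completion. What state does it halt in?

P | [X]XXYXYX_   read X → write Y, move right, go to Q
Q | Y[X]XYXYX_   read X → write Y, move left, go to Q
Q | [Y]YXYXYX_   read Y → write Y, move right, go to Q
Q | Y[Y]XYXYX_   read Y → write Y, move right, go to Q
Q | YY[X]YXYX_   read X → write Y, move left, go to Q
Q | Y[Y]YYXYX_   read Y → write Y, move right, go to Q
Q | YY[Y]YXYX_   read Y → write Y, move right, go to Q
Q | YYY[Y]XYX_   read Y → write Y, move right, go to Q
Q | YYYY[X]YX_   read X → write Y, move left, go to Q
Q | YYY[Y]YYX_   read Y → write Y, move right, go to Q
Q | YYYY[Y]YX_   read Y → write Y, move right, go to Q
Q | YYYYY[Y]X_   read Y → write Y, move right, go to Q
Q | YYYYYY[X]_   read X → write Y, move left, go to Q
Q | YYYYY[Y]Y_   read Y → write Y, move right, go to Q
Q | YYYYYY[Y]_   read Y → write Y, move right, go to Q
Q | YYYYYYY[_]   read _ → write Y, move left, go to P
P | YYYYYY[Y]Y   read Y → write _, move left, go to S
S | YYYYY[Y]_Y
No transition is defined for (S, Y); M halts in state S.

S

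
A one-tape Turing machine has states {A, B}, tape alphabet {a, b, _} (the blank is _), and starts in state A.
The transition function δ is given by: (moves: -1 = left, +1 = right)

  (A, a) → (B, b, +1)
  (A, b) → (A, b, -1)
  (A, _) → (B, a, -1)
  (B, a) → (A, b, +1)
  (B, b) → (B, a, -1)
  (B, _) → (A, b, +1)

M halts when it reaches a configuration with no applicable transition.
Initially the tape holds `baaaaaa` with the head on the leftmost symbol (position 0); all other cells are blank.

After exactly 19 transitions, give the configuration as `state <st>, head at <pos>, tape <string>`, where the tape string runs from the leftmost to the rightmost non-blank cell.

state B, head at 7, tape bbbbbbbbbbba

state=A head=0 tape=___[b]aaaaaa__   (A,b)→(A,b,-1)
state=A head=-1 tape=__[_]baaaaaa__   (A,_)→(B,a,-1)
state=B head=-2 tape=_[_]abaaaaaa__   (B,_)→(A,b,+1)
state=A head=-1 tape=_b[a]baaaaaa__   (A,a)→(B,b,+1)
state=B head=0 tape=_bb[b]aaaaaa__   (B,b)→(B,a,-1)
state=B head=-1 tape=_b[b]aaaaaaa__   (B,b)→(B,a,-1)
state=B head=-2 tape=_[b]aaaaaaaa__   (B,b)→(B,a,-1)
state=B head=-3 tape=[_]aaaaaaaaa__   (B,_)→(A,b,+1)
state=A head=-2 tape=b[a]aaaaaaaa__   (A,a)→(B,b,+1)
state=B head=-1 tape=bb[a]aaaaaaa__   (B,a)→(A,b,+1)
state=A head=0 tape=bbb[a]aaaaaa__   (A,a)→(B,b,+1)
state=B head=1 tape=bbbb[a]aaaaa__   (B,a)→(A,b,+1)
state=A head=2 tape=bbbbb[a]aaaa__   (A,a)→(B,b,+1)
state=B head=3 tape=bbbbbb[a]aaa__   (B,a)→(A,b,+1)
state=A head=4 tape=bbbbbbb[a]aa__   (A,a)→(B,b,+1)
state=B head=5 tape=bbbbbbbb[a]a__   (B,a)→(A,b,+1)
state=A head=6 tape=bbbbbbbbb[a]__   (A,a)→(B,b,+1)
state=B head=7 tape=bbbbbbbbbb[_]_   (B,_)→(A,b,+1)
state=A head=8 tape=bbbbbbbbbbb[_]   (A,_)→(B,a,-1)
state=B head=7 tape=bbbbbbbbbb[b]a
After 19 steps: state B, head at 7, tape bbbbbbbbbbba.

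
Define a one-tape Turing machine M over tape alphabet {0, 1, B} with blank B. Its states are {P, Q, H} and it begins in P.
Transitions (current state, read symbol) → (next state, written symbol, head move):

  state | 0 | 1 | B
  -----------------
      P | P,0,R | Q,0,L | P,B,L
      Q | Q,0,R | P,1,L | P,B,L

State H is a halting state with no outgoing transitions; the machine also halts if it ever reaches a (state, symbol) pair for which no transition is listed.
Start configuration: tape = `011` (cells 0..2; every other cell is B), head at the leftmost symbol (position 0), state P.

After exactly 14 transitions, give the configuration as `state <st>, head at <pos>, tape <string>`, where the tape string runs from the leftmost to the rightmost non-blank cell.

P | [0]11B   read 0 → write 0, move R, go to P
P | 0[1]1B   read 1 → write 0, move L, go to Q
Q | [0]01B   read 0 → write 0, move R, go to Q
Q | 0[0]1B   read 0 → write 0, move R, go to Q
Q | 00[1]B   read 1 → write 1, move L, go to P
P | 0[0]1B   read 0 → write 0, move R, go to P
P | 00[1]B   read 1 → write 0, move L, go to Q
Q | 0[0]0B   read 0 → write 0, move R, go to Q
Q | 00[0]B   read 0 → write 0, move R, go to Q
Q | 000[B]   read B → write B, move L, go to P
P | 00[0]B   read 0 → write 0, move R, go to P
P | 000[B]   read B → write B, move L, go to P
P | 00[0]B   read 0 → write 0, move R, go to P
P | 000[B]   read B → write B, move L, go to P
P | 00[0]B
After 14 steps: state P, head at 2, tape 000.

state P, head at 2, tape 000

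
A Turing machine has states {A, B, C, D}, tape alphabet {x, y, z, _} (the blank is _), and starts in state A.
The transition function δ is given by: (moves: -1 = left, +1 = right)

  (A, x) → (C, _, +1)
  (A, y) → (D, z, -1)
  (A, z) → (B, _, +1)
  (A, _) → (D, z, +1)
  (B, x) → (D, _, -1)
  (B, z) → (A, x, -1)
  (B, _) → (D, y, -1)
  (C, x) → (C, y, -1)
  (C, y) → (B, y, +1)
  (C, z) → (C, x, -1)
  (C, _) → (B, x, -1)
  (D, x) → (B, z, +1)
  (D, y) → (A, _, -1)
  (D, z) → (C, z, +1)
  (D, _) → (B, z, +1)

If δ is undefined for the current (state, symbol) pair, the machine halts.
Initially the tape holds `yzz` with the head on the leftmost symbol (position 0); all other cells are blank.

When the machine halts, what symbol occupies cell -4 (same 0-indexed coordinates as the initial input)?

A | ____[y]zz   read y → write z, move -1, go to D
D | ___[_]zzz   read _ → write z, move +1, go to B
B | ___z[z]zz   read z → write x, move -1, go to A
A | ___[z]xzz   read z → write _, move +1, go to B
B | ____[x]zz   read x → write _, move -1, go to D
D | ___[_]_zz   read _ → write z, move +1, go to B
B | ___z[_]zz   read _ → write y, move -1, go to D
D | ___[z]yzz   read z → write z, move +1, go to C
C | ___z[y]zz   read y → write y, move +1, go to B
B | ___zy[z]z   read z → write x, move -1, go to A
A | ___z[y]xz   read y → write z, move -1, go to D
D | ___[z]zxz   read z → write z, move +1, go to C
C | ___z[z]xz   read z → write x, move -1, go to C
C | ___[z]xxz   read z → write x, move -1, go to C
C | __[_]xxxz   read _ → write x, move -1, go to B
B | _[_]xxxxz   read _ → write y, move -1, go to D
D | [_]yxxxxz   read _ → write z, move +1, go to B
B | z[y]xxxxz
Cell -4 holds z when M halts.

z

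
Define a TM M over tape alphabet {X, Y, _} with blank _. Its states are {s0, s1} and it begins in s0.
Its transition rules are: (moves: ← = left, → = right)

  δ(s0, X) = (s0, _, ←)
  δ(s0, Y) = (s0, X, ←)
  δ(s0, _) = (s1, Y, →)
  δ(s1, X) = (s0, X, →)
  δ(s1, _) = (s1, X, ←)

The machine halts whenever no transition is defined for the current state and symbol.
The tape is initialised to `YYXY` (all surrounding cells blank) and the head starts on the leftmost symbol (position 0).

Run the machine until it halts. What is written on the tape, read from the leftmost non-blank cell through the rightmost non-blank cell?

YXYXYXY

s0 | ___[Y]YXY   read Y → write X, move ←, go to s0
s0 | __[_]XYXY   read _ → write Y, move →, go to s1
s1 | __Y[X]YXY   read X → write X, move →, go to s0
s0 | __YX[Y]XY   read Y → write X, move ←, go to s0
s0 | __Y[X]XXY   read X → write _, move ←, go to s0
s0 | __[Y]_XXY   read Y → write X, move ←, go to s0
s0 | _[_]X_XXY   read _ → write Y, move →, go to s1
s1 | _Y[X]_XXY   read X → write X, move →, go to s0
s0 | _YX[_]XXY   read _ → write Y, move →, go to s1
s1 | _YXY[X]XY   read X → write X, move →, go to s0
s0 | _YXYX[X]Y   read X → write _, move ←, go to s0
s0 | _YXY[X]_Y   read X → write _, move ←, go to s0
s0 | _YX[Y]__Y   read Y → write X, move ←, go to s0
s0 | _Y[X]X__Y   read X → write _, move ←, go to s0
s0 | _[Y]_X__Y   read Y → write X, move ←, go to s0
s0 | [_]X_X__Y   read _ → write Y, move →, go to s1
s1 | Y[X]_X__Y   read X → write X, move →, go to s0
s0 | YX[_]X__Y   read _ → write Y, move →, go to s1
s1 | YXY[X]__Y   read X → write X, move →, go to s0
s0 | YXYX[_]_Y   read _ → write Y, move →, go to s1
s1 | YXYXY[_]Y   read _ → write X, move ←, go to s1
s1 | YXYX[Y]XY
The non-blank tape span at halt is YXYXYXY.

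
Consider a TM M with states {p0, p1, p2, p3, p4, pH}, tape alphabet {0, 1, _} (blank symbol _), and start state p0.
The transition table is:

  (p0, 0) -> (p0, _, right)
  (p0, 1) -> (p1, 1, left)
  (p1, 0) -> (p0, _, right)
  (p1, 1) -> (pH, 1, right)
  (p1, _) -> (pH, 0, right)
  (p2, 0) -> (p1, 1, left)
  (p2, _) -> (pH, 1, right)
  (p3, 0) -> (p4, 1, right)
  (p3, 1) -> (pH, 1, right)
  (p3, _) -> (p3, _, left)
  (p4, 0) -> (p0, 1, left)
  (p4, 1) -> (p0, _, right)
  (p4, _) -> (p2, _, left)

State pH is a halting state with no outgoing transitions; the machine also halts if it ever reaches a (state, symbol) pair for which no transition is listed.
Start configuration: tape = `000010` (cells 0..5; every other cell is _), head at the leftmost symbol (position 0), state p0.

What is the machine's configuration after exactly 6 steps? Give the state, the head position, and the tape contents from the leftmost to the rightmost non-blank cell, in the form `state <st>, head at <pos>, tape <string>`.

state pH, head at 4, tape 010

p0 | [0]00010   read 0 → write _, move right, go to p0
p0 | _[0]0010   read 0 → write _, move right, go to p0
p0 | __[0]010   read 0 → write _, move right, go to p0
p0 | ___[0]10   read 0 → write _, move right, go to p0
p0 | ____[1]0   read 1 → write 1, move left, go to p1
p1 | ___[_]10   read _ → write 0, move right, go to pH
pH | ___0[1]0
After 6 steps: state pH, head at 4, tape 010.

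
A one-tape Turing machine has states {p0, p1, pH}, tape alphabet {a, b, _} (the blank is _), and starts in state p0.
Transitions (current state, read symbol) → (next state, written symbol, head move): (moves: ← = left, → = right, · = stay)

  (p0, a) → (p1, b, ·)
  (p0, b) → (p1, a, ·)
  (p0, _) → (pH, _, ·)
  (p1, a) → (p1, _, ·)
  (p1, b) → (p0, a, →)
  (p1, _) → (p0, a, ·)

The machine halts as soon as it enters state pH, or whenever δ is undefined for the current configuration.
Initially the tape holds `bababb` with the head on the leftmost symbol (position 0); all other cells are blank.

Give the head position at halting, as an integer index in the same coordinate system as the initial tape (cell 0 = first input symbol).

state=p0 head=0 tape=[b]ababb_   (p0,b)→(p1,a,·)
state=p1 head=0 tape=[a]ababb_   (p1,a)→(p1,_,·)
state=p1 head=0 tape=[_]ababb_   (p1,_)→(p0,a,·)
state=p0 head=0 tape=[a]ababb_   (p0,a)→(p1,b,·)
state=p1 head=0 tape=[b]ababb_   (p1,b)→(p0,a,→)
state=p0 head=1 tape=a[a]babb_   (p0,a)→(p1,b,·)
state=p1 head=1 tape=a[b]babb_   (p1,b)→(p0,a,→)
state=p0 head=2 tape=aa[b]abb_   (p0,b)→(p1,a,·)
state=p1 head=2 tape=aa[a]abb_   (p1,a)→(p1,_,·)
state=p1 head=2 tape=aa[_]abb_   (p1,_)→(p0,a,·)
state=p0 head=2 tape=aa[a]abb_   (p0,a)→(p1,b,·)
state=p1 head=2 tape=aa[b]abb_   (p1,b)→(p0,a,→)
state=p0 head=3 tape=aaa[a]bb_   (p0,a)→(p1,b,·)
state=p1 head=3 tape=aaa[b]bb_   (p1,b)→(p0,a,→)
state=p0 head=4 tape=aaaa[b]b_   (p0,b)→(p1,a,·)
state=p1 head=4 tape=aaaa[a]b_   (p1,a)→(p1,_,·)
state=p1 head=4 tape=aaaa[_]b_   (p1,_)→(p0,a,·)
state=p0 head=4 tape=aaaa[a]b_   (p0,a)→(p1,b,·)
state=p1 head=4 tape=aaaa[b]b_   (p1,b)→(p0,a,→)
state=p0 head=5 tape=aaaaa[b]_   (p0,b)→(p1,a,·)
state=p1 head=5 tape=aaaaa[a]_   (p1,a)→(p1,_,·)
state=p1 head=5 tape=aaaaa[_]_   (p1,_)→(p0,a,·)
state=p0 head=5 tape=aaaaa[a]_   (p0,a)→(p1,b,·)
state=p1 head=5 tape=aaaaa[b]_   (p1,b)→(p0,a,→)
state=p0 head=6 tape=aaaaaa[_]   (p0,_)→(pH,_,·)
state=pH head=6 tape=aaaaaa[_]
At halt the head is at cell 6.

6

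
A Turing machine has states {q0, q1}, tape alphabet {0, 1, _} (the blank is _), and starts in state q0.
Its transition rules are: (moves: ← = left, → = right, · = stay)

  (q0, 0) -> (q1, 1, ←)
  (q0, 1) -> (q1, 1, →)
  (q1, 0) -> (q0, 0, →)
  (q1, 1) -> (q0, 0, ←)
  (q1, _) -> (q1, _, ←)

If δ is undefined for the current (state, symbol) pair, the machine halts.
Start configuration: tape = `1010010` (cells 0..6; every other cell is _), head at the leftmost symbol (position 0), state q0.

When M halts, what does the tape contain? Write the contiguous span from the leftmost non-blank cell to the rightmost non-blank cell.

0101010

q0 | _[1]010010_   read 1 → write 1, move →, go to q1
q1 | _1[0]10010_   read 0 → write 0, move →, go to q0
q0 | _10[1]0010_   read 1 → write 1, move →, go to q1
q1 | _101[0]010_   read 0 → write 0, move →, go to q0
q0 | _1010[0]10_   read 0 → write 1, move ←, go to q1
q1 | _101[0]110_   read 0 → write 0, move →, go to q0
q0 | _1010[1]10_   read 1 → write 1, move →, go to q1
q1 | _10101[1]0_   read 1 → write 0, move ←, go to q0
q0 | _1010[1]00_   read 1 → write 1, move →, go to q1
q1 | _10101[0]0_   read 0 → write 0, move →, go to q0
q0 | _101010[0]_   read 0 → write 1, move ←, go to q1
q1 | _10101[0]1_   read 0 → write 0, move →, go to q0
q0 | _101010[1]_   read 1 → write 1, move →, go to q1
q1 | _1010101[_]   read _ → write _, move ←, go to q1
q1 | _101010[1]_   read 1 → write 0, move ←, go to q0
q0 | _10101[0]0_   read 0 → write 1, move ←, go to q1
q1 | _1010[1]10_   read 1 → write 0, move ←, go to q0
q0 | _101[0]010_   read 0 → write 1, move ←, go to q1
q1 | _10[1]1010_   read 1 → write 0, move ←, go to q0
q0 | _1[0]01010_   read 0 → write 1, move ←, go to q1
q1 | _[1]101010_   read 1 → write 0, move ←, go to q0
q0 | [_]0101010_
The non-blank tape span at halt is 0101010.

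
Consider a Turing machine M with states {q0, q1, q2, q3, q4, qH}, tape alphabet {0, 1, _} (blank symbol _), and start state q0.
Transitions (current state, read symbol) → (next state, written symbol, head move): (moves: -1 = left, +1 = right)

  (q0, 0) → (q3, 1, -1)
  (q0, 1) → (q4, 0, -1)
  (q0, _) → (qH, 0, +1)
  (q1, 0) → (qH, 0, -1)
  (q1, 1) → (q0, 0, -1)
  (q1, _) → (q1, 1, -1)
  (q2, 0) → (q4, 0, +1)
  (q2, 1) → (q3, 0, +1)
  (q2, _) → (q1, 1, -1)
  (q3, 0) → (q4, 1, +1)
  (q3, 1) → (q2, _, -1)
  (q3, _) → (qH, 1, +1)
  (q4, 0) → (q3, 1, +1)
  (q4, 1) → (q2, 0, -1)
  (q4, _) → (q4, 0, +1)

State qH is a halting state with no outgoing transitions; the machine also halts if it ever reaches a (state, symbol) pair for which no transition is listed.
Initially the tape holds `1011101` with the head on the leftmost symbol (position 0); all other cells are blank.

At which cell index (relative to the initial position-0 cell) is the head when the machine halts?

7

state=q0 head=0 tape=_[1]011101_   (q0,1)→(q4,0,-1)
state=q4 head=-1 tape=[_]0011101_   (q4,_)→(q4,0,+1)
state=q4 head=0 tape=0[0]011101_   (q4,0)→(q3,1,+1)
state=q3 head=1 tape=01[0]11101_   (q3,0)→(q4,1,+1)
state=q4 head=2 tape=011[1]1101_   (q4,1)→(q2,0,-1)
state=q2 head=1 tape=01[1]01101_   (q2,1)→(q3,0,+1)
state=q3 head=2 tape=010[0]1101_   (q3,0)→(q4,1,+1)
state=q4 head=3 tape=0101[1]101_   (q4,1)→(q2,0,-1)
state=q2 head=2 tape=010[1]0101_   (q2,1)→(q3,0,+1)
state=q3 head=3 tape=0100[0]101_   (q3,0)→(q4,1,+1)
state=q4 head=4 tape=01001[1]01_   (q4,1)→(q2,0,-1)
state=q2 head=3 tape=0100[1]001_   (q2,1)→(q3,0,+1)
state=q3 head=4 tape=01000[0]01_   (q3,0)→(q4,1,+1)
state=q4 head=5 tape=010001[0]1_   (q4,0)→(q3,1,+1)
state=q3 head=6 tape=0100011[1]_   (q3,1)→(q2,_,-1)
state=q2 head=5 tape=010001[1]__   (q2,1)→(q3,0,+1)
state=q3 head=6 tape=0100010[_]_   (q3,_)→(qH,1,+1)
state=qH head=7 tape=01000101[_]
At halt the head is at cell 7.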